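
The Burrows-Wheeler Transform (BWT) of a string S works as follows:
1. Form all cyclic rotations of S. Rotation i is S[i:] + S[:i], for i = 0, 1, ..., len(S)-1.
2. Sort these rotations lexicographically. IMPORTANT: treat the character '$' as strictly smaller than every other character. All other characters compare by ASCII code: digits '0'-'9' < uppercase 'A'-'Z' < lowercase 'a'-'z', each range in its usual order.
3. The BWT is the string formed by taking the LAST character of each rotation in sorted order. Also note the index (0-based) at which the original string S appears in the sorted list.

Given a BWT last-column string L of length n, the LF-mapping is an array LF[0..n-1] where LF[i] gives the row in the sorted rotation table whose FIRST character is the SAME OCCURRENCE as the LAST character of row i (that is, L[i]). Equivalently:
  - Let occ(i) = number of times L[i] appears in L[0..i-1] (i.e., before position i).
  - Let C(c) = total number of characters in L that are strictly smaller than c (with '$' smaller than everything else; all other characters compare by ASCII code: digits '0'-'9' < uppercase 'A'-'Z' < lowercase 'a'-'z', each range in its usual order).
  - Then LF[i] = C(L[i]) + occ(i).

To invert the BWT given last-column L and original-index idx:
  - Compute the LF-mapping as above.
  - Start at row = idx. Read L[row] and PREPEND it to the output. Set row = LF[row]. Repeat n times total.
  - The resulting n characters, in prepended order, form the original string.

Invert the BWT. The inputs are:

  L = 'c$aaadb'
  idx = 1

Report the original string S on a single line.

Answer: aaabdc$

Derivation:
LF mapping: 5 0 1 2 3 6 4
Walk LF starting at row 1, prepending L[row]:
  step 1: row=1, L[1]='$', prepend. Next row=LF[1]=0
  step 2: row=0, L[0]='c', prepend. Next row=LF[0]=5
  step 3: row=5, L[5]='d', prepend. Next row=LF[5]=6
  step 4: row=6, L[6]='b', prepend. Next row=LF[6]=4
  step 5: row=4, L[4]='a', prepend. Next row=LF[4]=3
  step 6: row=3, L[3]='a', prepend. Next row=LF[3]=2
  step 7: row=2, L[2]='a', prepend. Next row=LF[2]=1
Reversed output: aaabdc$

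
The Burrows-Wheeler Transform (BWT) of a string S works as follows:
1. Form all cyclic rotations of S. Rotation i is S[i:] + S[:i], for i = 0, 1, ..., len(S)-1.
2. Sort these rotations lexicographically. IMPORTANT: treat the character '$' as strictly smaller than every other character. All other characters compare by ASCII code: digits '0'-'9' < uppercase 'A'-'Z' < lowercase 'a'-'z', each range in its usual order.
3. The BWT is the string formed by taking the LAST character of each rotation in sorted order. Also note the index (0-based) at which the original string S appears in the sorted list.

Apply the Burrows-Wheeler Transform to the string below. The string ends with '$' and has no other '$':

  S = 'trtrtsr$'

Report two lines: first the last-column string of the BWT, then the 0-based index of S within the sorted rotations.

All 8 rotations (rotation i = S[i:]+S[:i]):
  rot[0] = trtrtsr$
  rot[1] = rtrtsr$t
  rot[2] = trtsr$tr
  rot[3] = rtsr$trt
  rot[4] = tsr$trtr
  rot[5] = sr$trtrt
  rot[6] = r$trtrts
  rot[7] = $trtrtsr
Sorted (with $ < everything):
  sorted[0] = $trtrtsr  (last char: 'r')
  sorted[1] = r$trtrts  (last char: 's')
  sorted[2] = rtrtsr$t  (last char: 't')
  sorted[3] = rtsr$trt  (last char: 't')
  sorted[4] = sr$trtrt  (last char: 't')
  sorted[5] = trtrtsr$  (last char: '$')
  sorted[6] = trtsr$tr  (last char: 'r')
  sorted[7] = tsr$trtr  (last char: 'r')
Last column: rsttt$rr
Original string S is at sorted index 5

Answer: rsttt$rr
5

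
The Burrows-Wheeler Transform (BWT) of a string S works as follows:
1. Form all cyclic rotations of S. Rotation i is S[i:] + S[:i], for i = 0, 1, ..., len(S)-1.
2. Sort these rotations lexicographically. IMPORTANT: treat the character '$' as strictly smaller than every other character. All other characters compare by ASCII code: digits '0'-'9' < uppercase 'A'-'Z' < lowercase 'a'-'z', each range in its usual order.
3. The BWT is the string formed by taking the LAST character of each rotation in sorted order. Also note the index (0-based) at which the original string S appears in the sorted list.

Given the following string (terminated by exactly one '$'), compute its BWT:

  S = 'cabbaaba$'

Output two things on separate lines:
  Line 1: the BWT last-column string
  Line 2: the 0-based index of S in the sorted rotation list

Answer: abbacaba$
8

Derivation:
All 9 rotations (rotation i = S[i:]+S[:i]):
  rot[0] = cabbaaba$
  rot[1] = abbaaba$c
  rot[2] = bbaaba$ca
  rot[3] = baaba$cab
  rot[4] = aaba$cabb
  rot[5] = aba$cabba
  rot[6] = ba$cabbaa
  rot[7] = a$cabbaab
  rot[8] = $cabbaaba
Sorted (with $ < everything):
  sorted[0] = $cabbaaba  (last char: 'a')
  sorted[1] = a$cabbaab  (last char: 'b')
  sorted[2] = aaba$cabb  (last char: 'b')
  sorted[3] = aba$cabba  (last char: 'a')
  sorted[4] = abbaaba$c  (last char: 'c')
  sorted[5] = ba$cabbaa  (last char: 'a')
  sorted[6] = baaba$cab  (last char: 'b')
  sorted[7] = bbaaba$ca  (last char: 'a')
  sorted[8] = cabbaaba$  (last char: '$')
Last column: abbacaba$
Original string S is at sorted index 8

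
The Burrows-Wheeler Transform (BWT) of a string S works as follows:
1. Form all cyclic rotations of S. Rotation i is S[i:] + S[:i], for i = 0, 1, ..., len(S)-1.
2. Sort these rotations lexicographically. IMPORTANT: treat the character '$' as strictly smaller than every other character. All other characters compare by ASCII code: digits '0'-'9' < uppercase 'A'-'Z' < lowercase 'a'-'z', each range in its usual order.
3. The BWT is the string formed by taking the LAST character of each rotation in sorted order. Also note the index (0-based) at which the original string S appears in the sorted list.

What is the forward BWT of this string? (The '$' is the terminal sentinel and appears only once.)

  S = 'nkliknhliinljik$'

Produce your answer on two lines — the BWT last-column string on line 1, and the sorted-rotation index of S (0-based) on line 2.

Answer: knljlilinihknk$i
14

Derivation:
All 16 rotations (rotation i = S[i:]+S[:i]):
  rot[0] = nkliknhliinljik$
  rot[1] = kliknhliinljik$n
  rot[2] = liknhliinljik$nk
  rot[3] = iknhliinljik$nkl
  rot[4] = knhliinljik$nkli
  rot[5] = nhliinljik$nklik
  rot[6] = hliinljik$nklikn
  rot[7] = liinljik$nkliknh
  rot[8] = iinljik$nkliknhl
  rot[9] = inljik$nkliknhli
  rot[10] = nljik$nkliknhlii
  rot[11] = ljik$nkliknhliin
  rot[12] = jik$nkliknhliinl
  rot[13] = ik$nkliknhliinlj
  rot[14] = k$nkliknhliinlji
  rot[15] = $nkliknhliinljik
Sorted (with $ < everything):
  sorted[0] = $nkliknhliinljik  (last char: 'k')
  sorted[1] = hliinljik$nklikn  (last char: 'n')
  sorted[2] = iinljik$nkliknhl  (last char: 'l')
  sorted[3] = ik$nkliknhliinlj  (last char: 'j')
  sorted[4] = iknhliinljik$nkl  (last char: 'l')
  sorted[5] = inljik$nkliknhli  (last char: 'i')
  sorted[6] = jik$nkliknhliinl  (last char: 'l')
  sorted[7] = k$nkliknhliinlji  (last char: 'i')
  sorted[8] = kliknhliinljik$n  (last char: 'n')
  sorted[9] = knhliinljik$nkli  (last char: 'i')
  sorted[10] = liinljik$nkliknh  (last char: 'h')
  sorted[11] = liknhliinljik$nk  (last char: 'k')
  sorted[12] = ljik$nkliknhliin  (last char: 'n')
  sorted[13] = nhliinljik$nklik  (last char: 'k')
  sorted[14] = nkliknhliinljik$  (last char: '$')
  sorted[15] = nljik$nkliknhlii  (last char: 'i')
Last column: knljlilinihknk$i
Original string S is at sorted index 14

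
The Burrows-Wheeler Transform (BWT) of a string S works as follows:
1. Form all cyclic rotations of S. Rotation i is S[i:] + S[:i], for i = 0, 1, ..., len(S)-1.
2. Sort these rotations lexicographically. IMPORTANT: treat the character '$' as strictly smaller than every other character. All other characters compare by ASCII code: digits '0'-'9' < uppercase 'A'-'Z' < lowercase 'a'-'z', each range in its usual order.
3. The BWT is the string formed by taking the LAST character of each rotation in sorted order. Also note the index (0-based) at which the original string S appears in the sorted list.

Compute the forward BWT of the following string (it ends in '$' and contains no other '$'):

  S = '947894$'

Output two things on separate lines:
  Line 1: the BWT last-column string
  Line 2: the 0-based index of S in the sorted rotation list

All 7 rotations (rotation i = S[i:]+S[:i]):
  rot[0] = 947894$
  rot[1] = 47894$9
  rot[2] = 7894$94
  rot[3] = 894$947
  rot[4] = 94$9478
  rot[5] = 4$94789
  rot[6] = $947894
Sorted (with $ < everything):
  sorted[0] = $947894  (last char: '4')
  sorted[1] = 4$94789  (last char: '9')
  sorted[2] = 47894$9  (last char: '9')
  sorted[3] = 7894$94  (last char: '4')
  sorted[4] = 894$947  (last char: '7')
  sorted[5] = 94$9478  (last char: '8')
  sorted[6] = 947894$  (last char: '$')
Last column: 499478$
Original string S is at sorted index 6

Answer: 499478$
6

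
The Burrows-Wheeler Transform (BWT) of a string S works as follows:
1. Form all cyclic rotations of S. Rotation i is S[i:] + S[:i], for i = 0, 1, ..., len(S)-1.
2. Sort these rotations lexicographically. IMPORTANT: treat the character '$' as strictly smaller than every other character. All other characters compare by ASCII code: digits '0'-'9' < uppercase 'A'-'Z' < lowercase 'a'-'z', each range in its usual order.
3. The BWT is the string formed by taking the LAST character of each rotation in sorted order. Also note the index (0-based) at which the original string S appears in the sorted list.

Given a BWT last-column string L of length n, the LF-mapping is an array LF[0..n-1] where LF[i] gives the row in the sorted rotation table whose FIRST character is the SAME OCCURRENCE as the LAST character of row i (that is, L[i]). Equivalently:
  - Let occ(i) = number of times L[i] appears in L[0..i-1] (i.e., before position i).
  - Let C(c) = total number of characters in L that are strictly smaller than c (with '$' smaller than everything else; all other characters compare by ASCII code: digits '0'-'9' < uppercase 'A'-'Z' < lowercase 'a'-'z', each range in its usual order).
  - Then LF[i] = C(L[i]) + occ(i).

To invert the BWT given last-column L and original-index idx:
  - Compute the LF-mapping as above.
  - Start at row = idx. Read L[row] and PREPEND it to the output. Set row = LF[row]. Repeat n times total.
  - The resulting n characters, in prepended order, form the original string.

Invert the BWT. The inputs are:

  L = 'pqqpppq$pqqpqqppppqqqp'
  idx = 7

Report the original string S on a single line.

LF mapping: 1 12 13 2 3 4 14 0 5 15 16 6 17 18 7 8 9 10 19 20 21 11
Walk LF starting at row 7, prepending L[row]:
  step 1: row=7, L[7]='$', prepend. Next row=LF[7]=0
  step 2: row=0, L[0]='p', prepend. Next row=LF[0]=1
  step 3: row=1, L[1]='q', prepend. Next row=LF[1]=12
  step 4: row=12, L[12]='q', prepend. Next row=LF[12]=17
  step 5: row=17, L[17]='p', prepend. Next row=LF[17]=10
  step 6: row=10, L[10]='q', prepend. Next row=LF[10]=16
  step 7: row=16, L[16]='p', prepend. Next row=LF[16]=9
  step 8: row=9, L[9]='q', prepend. Next row=LF[9]=15
  step 9: row=15, L[15]='p', prepend. Next row=LF[15]=8
  step 10: row=8, L[8]='p', prepend. Next row=LF[8]=5
  step 11: row=5, L[5]='p', prepend. Next row=LF[5]=4
  step 12: row=4, L[4]='p', prepend. Next row=LF[4]=3
  step 13: row=3, L[3]='p', prepend. Next row=LF[3]=2
  step 14: row=2, L[2]='q', prepend. Next row=LF[2]=13
  step 15: row=13, L[13]='q', prepend. Next row=LF[13]=18
  step 16: row=18, L[18]='q', prepend. Next row=LF[18]=19
  step 17: row=19, L[19]='q', prepend. Next row=LF[19]=20
  step 18: row=20, L[20]='q', prepend. Next row=LF[20]=21
  step 19: row=21, L[21]='p', prepend. Next row=LF[21]=11
  step 20: row=11, L[11]='p', prepend. Next row=LF[11]=6
  step 21: row=6, L[6]='q', prepend. Next row=LF[6]=14
  step 22: row=14, L[14]='p', prepend. Next row=LF[14]=7
Reversed output: pqppqqqqqpppppqpqpqqp$

Answer: pqppqqqqqpppppqpqpqqp$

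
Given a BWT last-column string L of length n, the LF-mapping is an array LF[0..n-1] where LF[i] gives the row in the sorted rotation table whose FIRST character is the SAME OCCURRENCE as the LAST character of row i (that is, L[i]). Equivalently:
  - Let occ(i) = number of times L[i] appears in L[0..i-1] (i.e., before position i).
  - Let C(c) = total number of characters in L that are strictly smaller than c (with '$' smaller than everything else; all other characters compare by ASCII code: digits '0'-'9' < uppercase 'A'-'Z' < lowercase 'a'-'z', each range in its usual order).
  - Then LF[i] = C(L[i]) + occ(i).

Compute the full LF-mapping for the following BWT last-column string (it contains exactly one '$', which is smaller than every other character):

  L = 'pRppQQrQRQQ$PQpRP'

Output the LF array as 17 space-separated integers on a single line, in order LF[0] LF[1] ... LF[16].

Answer: 12 9 13 14 3 4 16 5 10 6 7 0 1 8 15 11 2

Derivation:
Char counts: '$':1, 'P':2, 'Q':6, 'R':3, 'p':4, 'r':1
C (first-col start): C('$')=0, C('P')=1, C('Q')=3, C('R')=9, C('p')=12, C('r')=16
L[0]='p': occ=0, LF[0]=C('p')+0=12+0=12
L[1]='R': occ=0, LF[1]=C('R')+0=9+0=9
L[2]='p': occ=1, LF[2]=C('p')+1=12+1=13
L[3]='p': occ=2, LF[3]=C('p')+2=12+2=14
L[4]='Q': occ=0, LF[4]=C('Q')+0=3+0=3
L[5]='Q': occ=1, LF[5]=C('Q')+1=3+1=4
L[6]='r': occ=0, LF[6]=C('r')+0=16+0=16
L[7]='Q': occ=2, LF[7]=C('Q')+2=3+2=5
L[8]='R': occ=1, LF[8]=C('R')+1=9+1=10
L[9]='Q': occ=3, LF[9]=C('Q')+3=3+3=6
L[10]='Q': occ=4, LF[10]=C('Q')+4=3+4=7
L[11]='$': occ=0, LF[11]=C('$')+0=0+0=0
L[12]='P': occ=0, LF[12]=C('P')+0=1+0=1
L[13]='Q': occ=5, LF[13]=C('Q')+5=3+5=8
L[14]='p': occ=3, LF[14]=C('p')+3=12+3=15
L[15]='R': occ=2, LF[15]=C('R')+2=9+2=11
L[16]='P': occ=1, LF[16]=C('P')+1=1+1=2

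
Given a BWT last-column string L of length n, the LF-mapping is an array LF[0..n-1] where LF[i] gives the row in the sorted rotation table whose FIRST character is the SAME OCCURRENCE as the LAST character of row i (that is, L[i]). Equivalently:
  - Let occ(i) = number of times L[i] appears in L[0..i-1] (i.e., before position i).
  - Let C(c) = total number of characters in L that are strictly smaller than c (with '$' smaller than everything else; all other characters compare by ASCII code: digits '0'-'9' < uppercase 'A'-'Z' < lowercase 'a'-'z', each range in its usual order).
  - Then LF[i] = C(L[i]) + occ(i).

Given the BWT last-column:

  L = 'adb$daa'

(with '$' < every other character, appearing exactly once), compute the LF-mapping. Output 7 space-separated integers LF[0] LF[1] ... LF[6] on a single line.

Char counts: '$':1, 'a':3, 'b':1, 'd':2
C (first-col start): C('$')=0, C('a')=1, C('b')=4, C('d')=5
L[0]='a': occ=0, LF[0]=C('a')+0=1+0=1
L[1]='d': occ=0, LF[1]=C('d')+0=5+0=5
L[2]='b': occ=0, LF[2]=C('b')+0=4+0=4
L[3]='$': occ=0, LF[3]=C('$')+0=0+0=0
L[4]='d': occ=1, LF[4]=C('d')+1=5+1=6
L[5]='a': occ=1, LF[5]=C('a')+1=1+1=2
L[6]='a': occ=2, LF[6]=C('a')+2=1+2=3

Answer: 1 5 4 0 6 2 3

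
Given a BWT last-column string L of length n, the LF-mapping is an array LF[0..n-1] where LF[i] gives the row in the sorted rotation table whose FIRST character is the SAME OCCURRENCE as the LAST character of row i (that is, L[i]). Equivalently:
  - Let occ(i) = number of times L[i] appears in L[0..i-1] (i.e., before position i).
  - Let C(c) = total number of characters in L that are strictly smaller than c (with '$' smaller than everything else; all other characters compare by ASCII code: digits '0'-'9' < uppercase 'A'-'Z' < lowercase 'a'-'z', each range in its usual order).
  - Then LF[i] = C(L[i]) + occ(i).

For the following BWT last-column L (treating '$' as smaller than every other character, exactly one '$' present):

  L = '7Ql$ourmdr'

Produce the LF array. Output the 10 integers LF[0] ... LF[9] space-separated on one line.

Answer: 1 2 4 0 6 9 7 5 3 8

Derivation:
Char counts: '$':1, '7':1, 'Q':1, 'd':1, 'l':1, 'm':1, 'o':1, 'r':2, 'u':1
C (first-col start): C('$')=0, C('7')=1, C('Q')=2, C('d')=3, C('l')=4, C('m')=5, C('o')=6, C('r')=7, C('u')=9
L[0]='7': occ=0, LF[0]=C('7')+0=1+0=1
L[1]='Q': occ=0, LF[1]=C('Q')+0=2+0=2
L[2]='l': occ=0, LF[2]=C('l')+0=4+0=4
L[3]='$': occ=0, LF[3]=C('$')+0=0+0=0
L[4]='o': occ=0, LF[4]=C('o')+0=6+0=6
L[5]='u': occ=0, LF[5]=C('u')+0=9+0=9
L[6]='r': occ=0, LF[6]=C('r')+0=7+0=7
L[7]='m': occ=0, LF[7]=C('m')+0=5+0=5
L[8]='d': occ=0, LF[8]=C('d')+0=3+0=3
L[9]='r': occ=1, LF[9]=C('r')+1=7+1=8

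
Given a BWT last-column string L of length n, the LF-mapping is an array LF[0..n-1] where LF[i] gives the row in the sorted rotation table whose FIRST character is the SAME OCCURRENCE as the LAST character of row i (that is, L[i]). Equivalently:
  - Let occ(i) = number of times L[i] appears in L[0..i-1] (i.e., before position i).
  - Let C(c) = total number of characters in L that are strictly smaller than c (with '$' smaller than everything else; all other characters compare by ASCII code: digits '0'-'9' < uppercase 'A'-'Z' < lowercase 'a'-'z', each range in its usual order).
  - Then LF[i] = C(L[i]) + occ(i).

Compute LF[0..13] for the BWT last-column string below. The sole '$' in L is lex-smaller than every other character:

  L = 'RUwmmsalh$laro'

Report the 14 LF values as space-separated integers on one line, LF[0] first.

Char counts: '$':1, 'R':1, 'U':1, 'a':2, 'h':1, 'l':2, 'm':2, 'o':1, 'r':1, 's':1, 'w':1
C (first-col start): C('$')=0, C('R')=1, C('U')=2, C('a')=3, C('h')=5, C('l')=6, C('m')=8, C('o')=10, C('r')=11, C('s')=12, C('w')=13
L[0]='R': occ=0, LF[0]=C('R')+0=1+0=1
L[1]='U': occ=0, LF[1]=C('U')+0=2+0=2
L[2]='w': occ=0, LF[2]=C('w')+0=13+0=13
L[3]='m': occ=0, LF[3]=C('m')+0=8+0=8
L[4]='m': occ=1, LF[4]=C('m')+1=8+1=9
L[5]='s': occ=0, LF[5]=C('s')+0=12+0=12
L[6]='a': occ=0, LF[6]=C('a')+0=3+0=3
L[7]='l': occ=0, LF[7]=C('l')+0=6+0=6
L[8]='h': occ=0, LF[8]=C('h')+0=5+0=5
L[9]='$': occ=0, LF[9]=C('$')+0=0+0=0
L[10]='l': occ=1, LF[10]=C('l')+1=6+1=7
L[11]='a': occ=1, LF[11]=C('a')+1=3+1=4
L[12]='r': occ=0, LF[12]=C('r')+0=11+0=11
L[13]='o': occ=0, LF[13]=C('o')+0=10+0=10

Answer: 1 2 13 8 9 12 3 6 5 0 7 4 11 10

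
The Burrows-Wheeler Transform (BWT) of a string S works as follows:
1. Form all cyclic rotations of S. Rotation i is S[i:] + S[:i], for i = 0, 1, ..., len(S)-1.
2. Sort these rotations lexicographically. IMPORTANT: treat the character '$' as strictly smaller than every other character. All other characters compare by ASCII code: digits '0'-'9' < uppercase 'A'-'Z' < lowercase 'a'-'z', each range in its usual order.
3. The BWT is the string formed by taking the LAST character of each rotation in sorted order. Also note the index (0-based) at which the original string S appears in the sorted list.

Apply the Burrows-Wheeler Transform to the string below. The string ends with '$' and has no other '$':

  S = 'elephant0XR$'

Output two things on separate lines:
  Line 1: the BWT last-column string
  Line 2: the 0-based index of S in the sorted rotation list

Answer: RtX0h$lpeaen
5

Derivation:
All 12 rotations (rotation i = S[i:]+S[:i]):
  rot[0] = elephant0XR$
  rot[1] = lephant0XR$e
  rot[2] = ephant0XR$el
  rot[3] = phant0XR$ele
  rot[4] = hant0XR$elep
  rot[5] = ant0XR$eleph
  rot[6] = nt0XR$elepha
  rot[7] = t0XR$elephan
  rot[8] = 0XR$elephant
  rot[9] = XR$elephant0
  rot[10] = R$elephant0X
  rot[11] = $elephant0XR
Sorted (with $ < everything):
  sorted[0] = $elephant0XR  (last char: 'R')
  sorted[1] = 0XR$elephant  (last char: 't')
  sorted[2] = R$elephant0X  (last char: 'X')
  sorted[3] = XR$elephant0  (last char: '0')
  sorted[4] = ant0XR$eleph  (last char: 'h')
  sorted[5] = elephant0XR$  (last char: '$')
  sorted[6] = ephant0XR$el  (last char: 'l')
  sorted[7] = hant0XR$elep  (last char: 'p')
  sorted[8] = lephant0XR$e  (last char: 'e')
  sorted[9] = nt0XR$elepha  (last char: 'a')
  sorted[10] = phant0XR$ele  (last char: 'e')
  sorted[11] = t0XR$elephan  (last char: 'n')
Last column: RtX0h$lpeaen
Original string S is at sorted index 5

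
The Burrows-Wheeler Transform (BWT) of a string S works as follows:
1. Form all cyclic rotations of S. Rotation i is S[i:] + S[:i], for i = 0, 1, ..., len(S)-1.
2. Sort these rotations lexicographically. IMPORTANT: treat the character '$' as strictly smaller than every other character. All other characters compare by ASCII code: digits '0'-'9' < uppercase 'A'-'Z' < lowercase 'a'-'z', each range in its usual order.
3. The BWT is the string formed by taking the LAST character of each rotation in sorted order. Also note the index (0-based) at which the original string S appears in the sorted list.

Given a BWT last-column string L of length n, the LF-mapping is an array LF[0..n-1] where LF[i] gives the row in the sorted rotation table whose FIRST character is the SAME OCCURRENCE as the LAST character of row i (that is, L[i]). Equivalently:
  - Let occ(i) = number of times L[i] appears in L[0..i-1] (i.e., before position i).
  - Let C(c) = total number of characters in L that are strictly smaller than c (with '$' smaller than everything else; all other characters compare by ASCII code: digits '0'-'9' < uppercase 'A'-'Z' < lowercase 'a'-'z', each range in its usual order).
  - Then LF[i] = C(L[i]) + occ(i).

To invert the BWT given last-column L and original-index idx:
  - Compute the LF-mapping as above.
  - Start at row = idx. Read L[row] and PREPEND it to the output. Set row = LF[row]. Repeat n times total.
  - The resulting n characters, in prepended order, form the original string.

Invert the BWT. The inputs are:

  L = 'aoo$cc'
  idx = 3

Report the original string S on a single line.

LF mapping: 1 4 5 0 2 3
Walk LF starting at row 3, prepending L[row]:
  step 1: row=3, L[3]='$', prepend. Next row=LF[3]=0
  step 2: row=0, L[0]='a', prepend. Next row=LF[0]=1
  step 3: row=1, L[1]='o', prepend. Next row=LF[1]=4
  step 4: row=4, L[4]='c', prepend. Next row=LF[4]=2
  step 5: row=2, L[2]='o', prepend. Next row=LF[2]=5
  step 6: row=5, L[5]='c', prepend. Next row=LF[5]=3
Reversed output: cocoa$

Answer: cocoa$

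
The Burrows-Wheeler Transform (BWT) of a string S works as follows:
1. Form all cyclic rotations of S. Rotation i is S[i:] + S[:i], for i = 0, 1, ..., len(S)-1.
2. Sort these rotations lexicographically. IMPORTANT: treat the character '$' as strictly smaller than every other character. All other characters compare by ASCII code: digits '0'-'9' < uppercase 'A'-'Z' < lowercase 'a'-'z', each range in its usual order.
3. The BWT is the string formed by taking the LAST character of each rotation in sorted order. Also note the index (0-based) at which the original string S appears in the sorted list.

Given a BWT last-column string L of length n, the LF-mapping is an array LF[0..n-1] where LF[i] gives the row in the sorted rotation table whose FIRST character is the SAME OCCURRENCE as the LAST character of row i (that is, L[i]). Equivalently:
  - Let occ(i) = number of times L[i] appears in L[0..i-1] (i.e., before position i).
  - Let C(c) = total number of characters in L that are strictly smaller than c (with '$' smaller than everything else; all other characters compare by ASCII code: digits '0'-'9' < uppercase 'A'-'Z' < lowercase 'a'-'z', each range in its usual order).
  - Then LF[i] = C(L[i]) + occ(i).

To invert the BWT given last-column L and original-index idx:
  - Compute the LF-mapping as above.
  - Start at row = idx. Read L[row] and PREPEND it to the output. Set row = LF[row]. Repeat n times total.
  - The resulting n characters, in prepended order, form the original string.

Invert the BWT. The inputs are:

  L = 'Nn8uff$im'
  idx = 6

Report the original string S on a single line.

LF mapping: 2 7 1 8 3 4 0 5 6
Walk LF starting at row 6, prepending L[row]:
  step 1: row=6, L[6]='$', prepend. Next row=LF[6]=0
  step 2: row=0, L[0]='N', prepend. Next row=LF[0]=2
  step 3: row=2, L[2]='8', prepend. Next row=LF[2]=1
  step 4: row=1, L[1]='n', prepend. Next row=LF[1]=7
  step 5: row=7, L[7]='i', prepend. Next row=LF[7]=5
  step 6: row=5, L[5]='f', prepend. Next row=LF[5]=4
  step 7: row=4, L[4]='f', prepend. Next row=LF[4]=3
  step 8: row=3, L[3]='u', prepend. Next row=LF[3]=8
  step 9: row=8, L[8]='m', prepend. Next row=LF[8]=6
Reversed output: muffin8N$

Answer: muffin8N$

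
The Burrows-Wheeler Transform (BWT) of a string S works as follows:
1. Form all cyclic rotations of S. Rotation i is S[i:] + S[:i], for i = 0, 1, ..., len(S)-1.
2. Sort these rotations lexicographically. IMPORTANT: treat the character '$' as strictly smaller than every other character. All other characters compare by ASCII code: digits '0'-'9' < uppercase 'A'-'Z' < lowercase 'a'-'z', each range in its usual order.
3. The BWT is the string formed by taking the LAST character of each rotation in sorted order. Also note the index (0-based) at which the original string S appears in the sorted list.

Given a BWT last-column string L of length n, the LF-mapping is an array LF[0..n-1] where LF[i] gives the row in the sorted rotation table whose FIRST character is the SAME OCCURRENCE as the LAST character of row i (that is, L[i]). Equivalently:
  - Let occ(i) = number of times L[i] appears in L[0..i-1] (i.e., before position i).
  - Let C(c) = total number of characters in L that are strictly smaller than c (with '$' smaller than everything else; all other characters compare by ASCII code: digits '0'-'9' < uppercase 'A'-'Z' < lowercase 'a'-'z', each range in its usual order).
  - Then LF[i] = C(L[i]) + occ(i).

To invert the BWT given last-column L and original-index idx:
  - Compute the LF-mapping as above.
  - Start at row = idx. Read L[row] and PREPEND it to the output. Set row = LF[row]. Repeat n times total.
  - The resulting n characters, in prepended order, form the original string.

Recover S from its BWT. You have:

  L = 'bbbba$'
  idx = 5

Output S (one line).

Answer: bbabb$

Derivation:
LF mapping: 2 3 4 5 1 0
Walk LF starting at row 5, prepending L[row]:
  step 1: row=5, L[5]='$', prepend. Next row=LF[5]=0
  step 2: row=0, L[0]='b', prepend. Next row=LF[0]=2
  step 3: row=2, L[2]='b', prepend. Next row=LF[2]=4
  step 4: row=4, L[4]='a', prepend. Next row=LF[4]=1
  step 5: row=1, L[1]='b', prepend. Next row=LF[1]=3
  step 6: row=3, L[3]='b', prepend. Next row=LF[3]=5
Reversed output: bbabb$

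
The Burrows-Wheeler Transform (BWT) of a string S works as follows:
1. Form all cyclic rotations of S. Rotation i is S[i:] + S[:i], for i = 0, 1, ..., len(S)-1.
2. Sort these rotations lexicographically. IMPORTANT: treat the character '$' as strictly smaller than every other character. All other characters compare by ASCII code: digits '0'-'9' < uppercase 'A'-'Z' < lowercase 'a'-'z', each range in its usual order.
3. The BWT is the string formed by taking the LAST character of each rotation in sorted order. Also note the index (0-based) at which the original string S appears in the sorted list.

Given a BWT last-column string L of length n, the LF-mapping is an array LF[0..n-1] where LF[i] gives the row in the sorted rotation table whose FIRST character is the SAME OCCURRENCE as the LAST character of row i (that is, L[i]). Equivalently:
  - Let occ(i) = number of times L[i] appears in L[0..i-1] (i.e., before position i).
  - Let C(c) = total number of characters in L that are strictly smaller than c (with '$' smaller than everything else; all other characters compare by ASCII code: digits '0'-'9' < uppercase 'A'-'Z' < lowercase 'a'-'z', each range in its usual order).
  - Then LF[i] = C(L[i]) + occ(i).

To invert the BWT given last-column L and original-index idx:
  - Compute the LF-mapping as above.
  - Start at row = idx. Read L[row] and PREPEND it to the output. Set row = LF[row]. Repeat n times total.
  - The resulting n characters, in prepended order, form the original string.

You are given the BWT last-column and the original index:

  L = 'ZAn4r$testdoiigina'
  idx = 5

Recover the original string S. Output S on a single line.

LF mapping: 3 2 11 1 14 0 16 6 15 17 5 13 8 9 7 10 12 4
Walk LF starting at row 5, prepending L[row]:
  step 1: row=5, L[5]='$', prepend. Next row=LF[5]=0
  step 2: row=0, L[0]='Z', prepend. Next row=LF[0]=3
  step 3: row=3, L[3]='4', prepend. Next row=LF[3]=1
  step 4: row=1, L[1]='A', prepend. Next row=LF[1]=2
  step 5: row=2, L[2]='n', prepend. Next row=LF[2]=11
  step 6: row=11, L[11]='o', prepend. Next row=LF[11]=13
  step 7: row=13, L[13]='i', prepend. Next row=LF[13]=9
  step 8: row=9, L[9]='t', prepend. Next row=LF[9]=17
  step 9: row=17, L[17]='a', prepend. Next row=LF[17]=4
  step 10: row=4, L[4]='r', prepend. Next row=LF[4]=14
  step 11: row=14, L[14]='g', prepend. Next row=LF[14]=7
  step 12: row=7, L[7]='e', prepend. Next row=LF[7]=6
  step 13: row=6, L[6]='t', prepend. Next row=LF[6]=16
  step 14: row=16, L[16]='n', prepend. Next row=LF[16]=12
  step 15: row=12, L[12]='i', prepend. Next row=LF[12]=8
  step 16: row=8, L[8]='s', prepend. Next row=LF[8]=15
  step 17: row=15, L[15]='i', prepend. Next row=LF[15]=10
  step 18: row=10, L[10]='d', prepend. Next row=LF[10]=5
Reversed output: disintegrationA4Z$

Answer: disintegrationA4Z$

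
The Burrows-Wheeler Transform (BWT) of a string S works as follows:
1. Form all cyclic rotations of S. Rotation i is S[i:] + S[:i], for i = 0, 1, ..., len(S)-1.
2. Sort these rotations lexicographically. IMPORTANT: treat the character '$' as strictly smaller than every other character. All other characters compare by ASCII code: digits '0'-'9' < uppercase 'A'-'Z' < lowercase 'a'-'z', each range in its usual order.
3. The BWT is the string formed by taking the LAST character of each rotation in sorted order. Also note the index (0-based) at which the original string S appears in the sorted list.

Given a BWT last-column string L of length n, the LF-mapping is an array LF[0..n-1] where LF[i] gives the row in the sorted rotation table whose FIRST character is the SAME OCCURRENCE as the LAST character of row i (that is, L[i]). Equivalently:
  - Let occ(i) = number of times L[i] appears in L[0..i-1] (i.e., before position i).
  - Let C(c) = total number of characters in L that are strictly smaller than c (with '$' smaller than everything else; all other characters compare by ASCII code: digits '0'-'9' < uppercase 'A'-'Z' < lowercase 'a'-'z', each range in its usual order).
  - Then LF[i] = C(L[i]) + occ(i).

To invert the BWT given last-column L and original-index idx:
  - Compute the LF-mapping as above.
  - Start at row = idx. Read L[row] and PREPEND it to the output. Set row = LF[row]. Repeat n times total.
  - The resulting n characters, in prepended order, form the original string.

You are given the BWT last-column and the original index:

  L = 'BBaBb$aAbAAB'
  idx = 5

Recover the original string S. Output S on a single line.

Answer: BABbaAaBAbB$

Derivation:
LF mapping: 4 5 8 6 10 0 9 1 11 2 3 7
Walk LF starting at row 5, prepending L[row]:
  step 1: row=5, L[5]='$', prepend. Next row=LF[5]=0
  step 2: row=0, L[0]='B', prepend. Next row=LF[0]=4
  step 3: row=4, L[4]='b', prepend. Next row=LF[4]=10
  step 4: row=10, L[10]='A', prepend. Next row=LF[10]=3
  step 5: row=3, L[3]='B', prepend. Next row=LF[3]=6
  step 6: row=6, L[6]='a', prepend. Next row=LF[6]=9
  step 7: row=9, L[9]='A', prepend. Next row=LF[9]=2
  step 8: row=2, L[2]='a', prepend. Next row=LF[2]=8
  step 9: row=8, L[8]='b', prepend. Next row=LF[8]=11
  step 10: row=11, L[11]='B', prepend. Next row=LF[11]=7
  step 11: row=7, L[7]='A', prepend. Next row=LF[7]=1
  step 12: row=1, L[1]='B', prepend. Next row=LF[1]=5
Reversed output: BABbaAaBAbB$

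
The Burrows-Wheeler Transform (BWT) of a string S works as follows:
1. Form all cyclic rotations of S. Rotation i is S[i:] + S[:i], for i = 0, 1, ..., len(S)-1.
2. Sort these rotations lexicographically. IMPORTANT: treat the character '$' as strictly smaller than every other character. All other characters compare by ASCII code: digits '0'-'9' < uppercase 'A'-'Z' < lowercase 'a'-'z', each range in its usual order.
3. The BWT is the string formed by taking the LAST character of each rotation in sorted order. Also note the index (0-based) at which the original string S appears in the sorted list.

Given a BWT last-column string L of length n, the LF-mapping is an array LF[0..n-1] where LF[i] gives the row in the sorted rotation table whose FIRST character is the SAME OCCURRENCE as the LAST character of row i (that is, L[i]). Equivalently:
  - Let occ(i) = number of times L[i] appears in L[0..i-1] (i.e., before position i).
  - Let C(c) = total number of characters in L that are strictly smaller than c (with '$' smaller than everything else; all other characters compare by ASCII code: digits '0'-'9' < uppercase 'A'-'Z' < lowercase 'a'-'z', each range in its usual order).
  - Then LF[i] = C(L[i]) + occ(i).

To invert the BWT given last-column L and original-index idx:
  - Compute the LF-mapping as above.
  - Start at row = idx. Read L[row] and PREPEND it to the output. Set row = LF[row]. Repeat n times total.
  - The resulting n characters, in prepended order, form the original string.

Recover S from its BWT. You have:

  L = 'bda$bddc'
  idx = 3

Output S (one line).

Answer: bcdddab$

Derivation:
LF mapping: 2 5 1 0 3 6 7 4
Walk LF starting at row 3, prepending L[row]:
  step 1: row=3, L[3]='$', prepend. Next row=LF[3]=0
  step 2: row=0, L[0]='b', prepend. Next row=LF[0]=2
  step 3: row=2, L[2]='a', prepend. Next row=LF[2]=1
  step 4: row=1, L[1]='d', prepend. Next row=LF[1]=5
  step 5: row=5, L[5]='d', prepend. Next row=LF[5]=6
  step 6: row=6, L[6]='d', prepend. Next row=LF[6]=7
  step 7: row=7, L[7]='c', prepend. Next row=LF[7]=4
  step 8: row=4, L[4]='b', prepend. Next row=LF[4]=3
Reversed output: bcdddab$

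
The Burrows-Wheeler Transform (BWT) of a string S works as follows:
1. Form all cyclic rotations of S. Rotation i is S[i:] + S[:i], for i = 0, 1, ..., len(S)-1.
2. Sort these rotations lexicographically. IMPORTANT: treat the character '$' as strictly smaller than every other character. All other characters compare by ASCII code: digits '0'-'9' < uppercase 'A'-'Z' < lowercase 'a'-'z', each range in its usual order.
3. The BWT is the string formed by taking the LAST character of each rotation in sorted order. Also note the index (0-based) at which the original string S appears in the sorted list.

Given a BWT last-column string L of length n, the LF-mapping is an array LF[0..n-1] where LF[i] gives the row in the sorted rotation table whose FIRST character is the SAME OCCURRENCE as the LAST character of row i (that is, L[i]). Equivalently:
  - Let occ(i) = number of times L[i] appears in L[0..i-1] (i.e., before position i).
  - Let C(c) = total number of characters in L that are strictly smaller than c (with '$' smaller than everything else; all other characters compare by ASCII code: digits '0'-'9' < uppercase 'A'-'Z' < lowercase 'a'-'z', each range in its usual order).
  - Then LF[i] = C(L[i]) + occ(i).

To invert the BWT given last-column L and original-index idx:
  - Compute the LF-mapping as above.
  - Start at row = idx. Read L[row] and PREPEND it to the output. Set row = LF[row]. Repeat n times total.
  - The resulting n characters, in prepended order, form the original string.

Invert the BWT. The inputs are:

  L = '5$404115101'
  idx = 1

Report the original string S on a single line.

Answer: 0114115405$

Derivation:
LF mapping: 9 0 7 1 8 3 4 10 5 2 6
Walk LF starting at row 1, prepending L[row]:
  step 1: row=1, L[1]='$', prepend. Next row=LF[1]=0
  step 2: row=0, L[0]='5', prepend. Next row=LF[0]=9
  step 3: row=9, L[9]='0', prepend. Next row=LF[9]=2
  step 4: row=2, L[2]='4', prepend. Next row=LF[2]=7
  step 5: row=7, L[7]='5', prepend. Next row=LF[7]=10
  step 6: row=10, L[10]='1', prepend. Next row=LF[10]=6
  step 7: row=6, L[6]='1', prepend. Next row=LF[6]=4
  step 8: row=4, L[4]='4', prepend. Next row=LF[4]=8
  step 9: row=8, L[8]='1', prepend. Next row=LF[8]=5
  step 10: row=5, L[5]='1', prepend. Next row=LF[5]=3
  step 11: row=3, L[3]='0', prepend. Next row=LF[3]=1
Reversed output: 0114115405$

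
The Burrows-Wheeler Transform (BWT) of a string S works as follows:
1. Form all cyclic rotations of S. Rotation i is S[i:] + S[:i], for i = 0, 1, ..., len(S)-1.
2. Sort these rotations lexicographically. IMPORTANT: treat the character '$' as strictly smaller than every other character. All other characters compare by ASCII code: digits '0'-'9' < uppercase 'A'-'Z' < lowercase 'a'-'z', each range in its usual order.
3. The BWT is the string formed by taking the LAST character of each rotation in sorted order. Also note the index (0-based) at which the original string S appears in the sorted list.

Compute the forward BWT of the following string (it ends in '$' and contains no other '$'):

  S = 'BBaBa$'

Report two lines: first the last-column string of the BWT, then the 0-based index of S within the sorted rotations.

Answer: a$aBBB
1

Derivation:
All 6 rotations (rotation i = S[i:]+S[:i]):
  rot[0] = BBaBa$
  rot[1] = BaBa$B
  rot[2] = aBa$BB
  rot[3] = Ba$BBa
  rot[4] = a$BBaB
  rot[5] = $BBaBa
Sorted (with $ < everything):
  sorted[0] = $BBaBa  (last char: 'a')
  sorted[1] = BBaBa$  (last char: '$')
  sorted[2] = Ba$BBa  (last char: 'a')
  sorted[3] = BaBa$B  (last char: 'B')
  sorted[4] = a$BBaB  (last char: 'B')
  sorted[5] = aBa$BB  (last char: 'B')
Last column: a$aBBB
Original string S is at sorted index 1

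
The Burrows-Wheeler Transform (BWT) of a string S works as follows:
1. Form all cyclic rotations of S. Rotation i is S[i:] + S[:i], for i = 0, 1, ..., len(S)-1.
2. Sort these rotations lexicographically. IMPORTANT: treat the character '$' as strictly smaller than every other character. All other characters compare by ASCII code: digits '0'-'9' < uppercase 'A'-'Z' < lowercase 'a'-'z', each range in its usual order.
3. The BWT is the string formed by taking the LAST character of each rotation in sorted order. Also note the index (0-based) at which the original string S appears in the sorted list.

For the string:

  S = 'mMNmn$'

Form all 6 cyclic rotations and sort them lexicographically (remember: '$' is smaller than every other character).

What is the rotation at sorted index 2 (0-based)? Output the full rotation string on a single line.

Answer: Nmn$mM

Derivation:
All 6 rotations (rotation i = S[i:]+S[:i]):
  rot[0] = mMNmn$
  rot[1] = MNmn$m
  rot[2] = Nmn$mM
  rot[3] = mn$mMN
  rot[4] = n$mMNm
  rot[5] = $mMNmn
Sorted (with $ < everything):
  sorted[0] = $mMNmn
  sorted[1] = MNmn$m
  sorted[2] = Nmn$mM
  sorted[3] = mMNmn$
  sorted[4] = mn$mMN
  sorted[5] = n$mMNm
sorted[2] = Nmn$mM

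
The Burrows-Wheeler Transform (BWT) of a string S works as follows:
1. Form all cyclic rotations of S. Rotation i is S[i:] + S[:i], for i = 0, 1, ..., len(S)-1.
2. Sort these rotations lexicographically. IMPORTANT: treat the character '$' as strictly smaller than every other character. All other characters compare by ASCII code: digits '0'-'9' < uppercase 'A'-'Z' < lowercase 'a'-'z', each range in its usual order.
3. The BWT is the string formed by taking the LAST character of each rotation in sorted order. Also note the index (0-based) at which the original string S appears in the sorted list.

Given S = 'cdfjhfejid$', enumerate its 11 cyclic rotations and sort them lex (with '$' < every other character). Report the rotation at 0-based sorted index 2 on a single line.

Answer: d$cdfjhfeji

Derivation:
All 11 rotations (rotation i = S[i:]+S[:i]):
  rot[0] = cdfjhfejid$
  rot[1] = dfjhfejid$c
  rot[2] = fjhfejid$cd
  rot[3] = jhfejid$cdf
  rot[4] = hfejid$cdfj
  rot[5] = fejid$cdfjh
  rot[6] = ejid$cdfjhf
  rot[7] = jid$cdfjhfe
  rot[8] = id$cdfjhfej
  rot[9] = d$cdfjhfeji
  rot[10] = $cdfjhfejid
Sorted (with $ < everything):
  sorted[0] = $cdfjhfejid
  sorted[1] = cdfjhfejid$
  sorted[2] = d$cdfjhfeji
  sorted[3] = dfjhfejid$c
  sorted[4] = ejid$cdfjhf
  sorted[5] = fejid$cdfjh
  sorted[6] = fjhfejid$cd
  sorted[7] = hfejid$cdfj
  sorted[8] = id$cdfjhfej
  sorted[9] = jhfejid$cdf
  sorted[10] = jid$cdfjhfe
sorted[2] = d$cdfjhfeji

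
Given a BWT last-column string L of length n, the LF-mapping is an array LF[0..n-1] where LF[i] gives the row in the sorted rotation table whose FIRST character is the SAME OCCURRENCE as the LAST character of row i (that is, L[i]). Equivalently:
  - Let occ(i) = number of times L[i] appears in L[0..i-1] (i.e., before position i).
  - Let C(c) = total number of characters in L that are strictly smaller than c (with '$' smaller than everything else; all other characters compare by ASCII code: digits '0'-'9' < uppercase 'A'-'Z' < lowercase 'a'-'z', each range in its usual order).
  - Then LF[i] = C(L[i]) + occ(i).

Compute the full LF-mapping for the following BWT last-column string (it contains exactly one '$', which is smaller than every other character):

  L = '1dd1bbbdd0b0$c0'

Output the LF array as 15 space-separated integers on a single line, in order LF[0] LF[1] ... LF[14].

Answer: 4 11 12 5 6 7 8 13 14 1 9 2 0 10 3

Derivation:
Char counts: '$':1, '0':3, '1':2, 'b':4, 'c':1, 'd':4
C (first-col start): C('$')=0, C('0')=1, C('1')=4, C('b')=6, C('c')=10, C('d')=11
L[0]='1': occ=0, LF[0]=C('1')+0=4+0=4
L[1]='d': occ=0, LF[1]=C('d')+0=11+0=11
L[2]='d': occ=1, LF[2]=C('d')+1=11+1=12
L[3]='1': occ=1, LF[3]=C('1')+1=4+1=5
L[4]='b': occ=0, LF[4]=C('b')+0=6+0=6
L[5]='b': occ=1, LF[5]=C('b')+1=6+1=7
L[6]='b': occ=2, LF[6]=C('b')+2=6+2=8
L[7]='d': occ=2, LF[7]=C('d')+2=11+2=13
L[8]='d': occ=3, LF[8]=C('d')+3=11+3=14
L[9]='0': occ=0, LF[9]=C('0')+0=1+0=1
L[10]='b': occ=3, LF[10]=C('b')+3=6+3=9
L[11]='0': occ=1, LF[11]=C('0')+1=1+1=2
L[12]='$': occ=0, LF[12]=C('$')+0=0+0=0
L[13]='c': occ=0, LF[13]=C('c')+0=10+0=10
L[14]='0': occ=2, LF[14]=C('0')+2=1+2=3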